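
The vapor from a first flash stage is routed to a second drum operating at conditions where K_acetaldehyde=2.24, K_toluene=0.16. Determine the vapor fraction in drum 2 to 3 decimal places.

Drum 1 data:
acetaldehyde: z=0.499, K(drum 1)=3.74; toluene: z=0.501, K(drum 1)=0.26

V/F (drum 2) = 0.782

Drum 1:
Let ψ₁ = V/F and solve Σ zᵢ(Kᵢ−1)/(1+ψ₁(Kᵢ−1)) = 0.
Feasibility: ΣzᵢKᵢ = 1.997, Σzᵢ/Kᵢ = 2.060 — both > 1, two phases present.
Binary case is linear: z₁(K₁−1)(1+ψ₁(K₂−1)) + z₂(K₂−1)(1+ψ₁(K₁−1)) = 0
⇒ ψ₁ = [z₁(K₁−1)+z₂(K₂−1)] / [−(K₁−1)(K₂−1)] = 0.9965/2.0276 = 0.491
Drum-1 compositions:
  acetaldehyde: x = 0.213, y = 0.795
  toluene: x = 0.787, y = 0.205
Drum-2 feed = drum-1 vapor: z₂ = (0.7953, 0.2047).
Drum 2:
Newton–Raphson from ψ₂ = 0.5:
  ψ₂ = 0.500: g = 0.3123, g' = -0.895 → ψ₂ = 0.849
  ψ₂ = 0.849: g = -0.1186, g' = -2.043 → ψ₂ = 0.791
  ψ₂ = 0.791: g = -0.0142, g' = -1.593 → ψ₂ = 0.782
Converged at ψ₂ = 0.782.
  acetaldehyde: x = 0.404, y = 0.905
  toluene: x = 0.596, y = 0.095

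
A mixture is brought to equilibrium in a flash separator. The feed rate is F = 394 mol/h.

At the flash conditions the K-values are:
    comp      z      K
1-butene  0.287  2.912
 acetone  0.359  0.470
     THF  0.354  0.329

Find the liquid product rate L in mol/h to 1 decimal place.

Newton iteration, β⁰ = 0.5:
  β = 0.500: g = -0.3358, g' = -0.822 → β = 0.091
  β = 0.091: g = 0.0141, g' = -1.052 → β = 0.105
Converged at β = 0.105.
Then V = β·F = 0.1050·394 = 41.4 mol/h and L = F − V = 352.6 mol/h.

L = 352.6 mol/h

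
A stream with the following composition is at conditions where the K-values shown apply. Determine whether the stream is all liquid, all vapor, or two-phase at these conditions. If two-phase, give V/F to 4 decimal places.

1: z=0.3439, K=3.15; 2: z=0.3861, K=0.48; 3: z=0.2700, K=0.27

ΣzᵢKᵢ = 1.3415; Σzᵢ/Kᵢ = 1.9135.
Both exceed 1, so a two-phase solution exists.
Iterate (Newton) starting at ψ = 0.5:
  ψ = 0.5000: g = -0.22538, g' = -0.9167 → ψ = 0.2541
  ψ = 0.2541: g = 0.00479, g' = -1.0203 → ψ = 0.2588
  ψ = 0.2588: g = 0.00001, g' = -1.0143 → ψ = 0.2589
Converged at ψ = 0.2589.

two-phase, V/F = 0.2589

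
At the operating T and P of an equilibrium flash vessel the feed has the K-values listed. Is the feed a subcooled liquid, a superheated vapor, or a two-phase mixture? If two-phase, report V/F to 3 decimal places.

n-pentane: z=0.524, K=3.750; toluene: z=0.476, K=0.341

two-phase, V/F = 0.622

ΣzᵢKᵢ = 2.127; Σzᵢ/Kᵢ = 1.536.
Both exceed 1, so a two-phase solution exists.
Let ψ = V/F and solve Σ zᵢ(Kᵢ−1)/(1+ψ(Kᵢ−1)) = 0.
Binary case is linear: z₁(K₁−1)(1+ψ(K₂−1)) + z₂(K₂−1)(1+ψ(K₁−1)) = 0
⇒ ψ = [z₁(K₁−1)+z₂(K₂−1)] / [−(K₁−1)(K₂−1)] = 1.1273/1.8123 = 0.622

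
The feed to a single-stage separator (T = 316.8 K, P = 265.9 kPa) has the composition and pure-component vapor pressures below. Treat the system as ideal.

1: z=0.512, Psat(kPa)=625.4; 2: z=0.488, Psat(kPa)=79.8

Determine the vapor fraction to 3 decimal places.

ψ = 0.371

Raoult's law: Kᵢ = Pᵢˢᵃᵗ/P = Pᵢˢᵃᵗ/265.9.
  K_1 = 625.4/265.9 = 2.35201, K_2 = 79.8/265.9 = 0.30011
Material balance + equilibrium reduce to Σ zᵢ(Kᵢ−1)/(1+ψ(Kᵢ−1)) = 0.
g(0) = ΣzᵢKᵢ − 1 = 0.351 and g(1) = 1 − Σzᵢ/Kᵢ = -0.844, so a root lies in (0, 1).
Binary case is linear: z₁(K₁−1)(1+ψ(K₂−1)) + z₂(K₂−1)(1+ψ(K₁−1)) = 0
⇒ ψ = [z₁(K₁−1)+z₂(K₂−1)] / [−(K₁−1)(K₂−1)] = 0.3507/0.9463 = 0.371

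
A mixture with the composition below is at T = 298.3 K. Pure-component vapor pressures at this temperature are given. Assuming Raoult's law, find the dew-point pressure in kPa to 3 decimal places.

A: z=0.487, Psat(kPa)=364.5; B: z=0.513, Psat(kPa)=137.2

At the dew point ψ → 1, so Σzᵢ/Kᵢ = 1 with Kᵢ = Pᵢˢᵃᵗ/P ⇒ 1/P = Σzᵢ/Pᵢˢᵃᵗ.
1/P = 0.487/364.5 + 0.513/137.2 = 0.005075 ⇒ P = 197.039 kPa

Pdew = 197.039 kPa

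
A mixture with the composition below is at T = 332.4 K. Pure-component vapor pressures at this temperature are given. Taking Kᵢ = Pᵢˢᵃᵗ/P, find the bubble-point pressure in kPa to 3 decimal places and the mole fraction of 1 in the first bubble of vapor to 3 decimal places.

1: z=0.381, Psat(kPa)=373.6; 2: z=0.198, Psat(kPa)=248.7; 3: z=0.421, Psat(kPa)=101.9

Pbub = 234.484 kPa, y_1 = 0.607

At the bubble point ψ → 0, so ΣzᵢKᵢ = 1 with Kᵢ = Pᵢˢᵃᵗ/P ⇒ P = ΣzᵢPᵢˢᵃᵗ.
P = 0.381·373.6 + 0.198·248.7 + 0.421·101.9 = 234.484 kPa
yᵢ = zᵢPᵢˢᵃᵗ/P ⇒ y_1 = 0.381·373.6/234.484 = 0.607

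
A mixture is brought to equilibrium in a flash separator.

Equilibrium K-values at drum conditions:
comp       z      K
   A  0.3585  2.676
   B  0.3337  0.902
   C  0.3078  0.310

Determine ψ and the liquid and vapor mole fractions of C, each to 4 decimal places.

ψ = 0.4504, x_C = 0.4466, y_C = 0.1384

Newton–Raphson from ψ = 0.65:
  ψ = 0.6500: g = -0.13246, g' = -0.7161 → ψ = 0.4650
  ψ = 0.4650: g = -0.00933, g' = -0.6393 → ψ = 0.4504
Converged at ψ = 0.4504.
Compositions from xᵢ = zᵢ/(1+ψ(Kᵢ−1)), yᵢ = Kᵢxᵢ:
  A: x = 0.2043, y = 0.5467
  B: x = 0.3491, y = 0.3149
  C: x = 0.4466, y = 0.1384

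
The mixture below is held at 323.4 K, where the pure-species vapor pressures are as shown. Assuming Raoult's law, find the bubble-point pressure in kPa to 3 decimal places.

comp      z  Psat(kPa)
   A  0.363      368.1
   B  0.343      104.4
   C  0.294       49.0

Pbub = 183.836 kPa

At the bubble point ψ → 0, so ΣzᵢKᵢ = 1 with Kᵢ = Pᵢˢᵃᵗ/P ⇒ P = ΣzᵢPᵢˢᵃᵗ.
P = 0.363·368.1 + 0.343·104.4 + 0.294·49.0 = 183.836 kPa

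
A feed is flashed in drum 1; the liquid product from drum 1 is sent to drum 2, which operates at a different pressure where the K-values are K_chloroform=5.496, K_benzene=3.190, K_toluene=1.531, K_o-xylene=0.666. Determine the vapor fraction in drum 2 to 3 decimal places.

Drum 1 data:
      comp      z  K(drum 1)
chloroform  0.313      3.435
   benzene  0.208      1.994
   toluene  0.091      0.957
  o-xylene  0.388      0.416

V/F (drum 2) = 0.624

Drum 1:
Material balance + equilibrium reduce to Σ zᵢ(Kᵢ−1)/(1+ψ₁(Kᵢ−1)) = 0.
Feasibility: ΣzᵢKᵢ = 1.738, Σzᵢ/Kᵢ = 1.223 — both > 1, two phases present.
Iterate (Newton) starting at ψ₁ = 0.5:
  ψ₁ = 0.500: g = 0.1578, g' = -0.733 → ψ₁ = 0.715
  ψ₁ = 0.715: g = 0.0057, g' = -0.708 → ψ₁ = 0.723
Converged at ψ₁ = 0.723.
Drum-1 compositions:
  chloroform: x = 0.113, y = 0.389
  benzene: x = 0.121, y = 0.241
  toluene: x = 0.094, y = 0.090
  o-xylene: x = 0.672, y = 0.279
Drum-2 feed = drum-1 liquid: z₂ = (0.1134, 0.1210, 0.0939, 0.6717).
Drum 2:
Material balance + equilibrium reduce to Σ zᵢ(Kᵢ−1)/(1+ψ₂(Kᵢ−1)) = 0.
g(0) = ΣzᵢKᵢ − 1 = 0.600 and g(1) = 1 − Σzᵢ/Kᵢ = -0.128, so a root lies in (0, 1).
Newton iteration, ψ₂⁰ = 0.63:
  ψ₂ = 0.630: g = -0.0024, g' = -0.394 → ψ₂ = 0.624
Converged at ψ₂ = 0.624.
  chloroform: x = 0.030, y = 0.164
  benzene: x = 0.051, y = 0.163
  toluene: x = 0.071, y = 0.108
  o-xylene: x = 0.849, y = 0.565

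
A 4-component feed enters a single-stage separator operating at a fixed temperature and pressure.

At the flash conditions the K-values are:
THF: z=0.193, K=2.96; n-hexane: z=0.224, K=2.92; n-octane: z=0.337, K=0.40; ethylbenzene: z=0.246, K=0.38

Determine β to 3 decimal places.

β = 0.385

Newton–Raphson from β = 0.5:
  β = 0.500: g = -0.0994, g' = -0.850 → β = 0.383
  β = 0.383: g = 0.0013, g' = -0.883 → β = 0.385
Converged at β = 0.385.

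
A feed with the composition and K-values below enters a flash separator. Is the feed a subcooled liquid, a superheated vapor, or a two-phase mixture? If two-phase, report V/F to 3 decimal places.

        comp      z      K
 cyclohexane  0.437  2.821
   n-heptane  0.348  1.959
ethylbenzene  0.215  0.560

superheated vapor

ΣzᵢKᵢ = 2.035; Σzᵢ/Kᵢ = 0.716.
Since Σzᵢ/Kᵢ < 1 the mixture is above its dew point — single vapor phase.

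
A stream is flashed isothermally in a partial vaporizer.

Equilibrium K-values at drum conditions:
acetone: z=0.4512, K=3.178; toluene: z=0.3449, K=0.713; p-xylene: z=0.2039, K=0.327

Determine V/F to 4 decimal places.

Material balance + equilibrium reduce to Σ zᵢ(Kᵢ−1)/(1+V/F(Kᵢ−1)) = 0.
Feasibility: ΣzᵢKᵢ = 1.7465, Σzᵢ/Kᵢ = 1.2493 — both > 1, two phases present.
Newton–Raphson from V/F = 0.37:
  V/F = 0.3700: g = 0.25071, g' = -0.8556 → V/F = 0.6630
  V/F = 0.6630: g = 0.03205, g' = -0.7028 → V/F = 0.7086
  V/F = 0.7086: g = -0.00020, g' = -0.7131 → V/F = 0.7083
Converged at V/F = 0.7083.

V/F = 0.7083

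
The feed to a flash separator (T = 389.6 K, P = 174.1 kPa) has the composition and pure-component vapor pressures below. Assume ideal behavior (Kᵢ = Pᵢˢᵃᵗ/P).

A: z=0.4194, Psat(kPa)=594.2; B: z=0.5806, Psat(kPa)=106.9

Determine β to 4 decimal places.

β = 0.8460

Raoult's law: Kᵢ = Pᵢˢᵃᵗ/P = Pᵢˢᵃᵗ/174.1.
  K_A = 594.2/174.1 = 3.412981, K_B = 106.9/174.1 = 0.614015
Let β = V/F and solve Σ zᵢ(Kᵢ−1)/(1+β(Kᵢ−1)) = 0.
Feasibility: ΣzᵢKᵢ = 1.7879, Σzᵢ/Kᵢ = 1.0685 — both > 1, two phases present.
Newton iteration, β⁰ = 0.5:
  β = 0.5000: g = 0.18095, g' = -0.6344 → β = 0.7852
  β = 0.7852: g = 0.02803, g' = -0.4695 → β = 0.8449
  β = 0.8449: g = 0.00046, g' = -0.4549 → β = 0.8460
Converged at β = 0.8460.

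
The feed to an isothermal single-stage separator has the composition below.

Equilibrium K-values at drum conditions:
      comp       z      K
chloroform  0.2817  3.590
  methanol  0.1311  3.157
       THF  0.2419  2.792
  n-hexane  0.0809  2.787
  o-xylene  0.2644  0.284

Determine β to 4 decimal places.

β = 0.9028

Iterate (Newton) starting at β = 0.37:
  β = 0.3700: g = 0.61999, g' = -1.3068 → β = 0.8444
  β = 0.8444: g = 0.08043, g' = -1.2938 → β = 0.9066
  β = 0.9066: g = -0.00563, g' = -1.4899 → β = 0.9028
Converged at β = 0.9028.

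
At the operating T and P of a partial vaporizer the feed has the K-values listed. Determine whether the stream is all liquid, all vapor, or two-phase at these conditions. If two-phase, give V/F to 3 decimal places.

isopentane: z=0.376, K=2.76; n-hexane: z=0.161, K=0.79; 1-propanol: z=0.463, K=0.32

ΣzᵢKᵢ = 1.313; Σzᵢ/Kᵢ = 1.787.
Both exceed 1, so a two-phase solution exists.
Let ψ = V/F and solve Σ zᵢ(Kᵢ−1)/(1+ψ(Kᵢ−1)) = 0.
Iterate (Newton) starting at ψ = 0.5:
  ψ = 0.500: g = -0.1628, g' = -0.830 → ψ = 0.304
  ψ = 0.304: g = -0.0017, g' = -0.843 → ψ = 0.302
Converged at ψ = 0.302.

two-phase, V/F = 0.302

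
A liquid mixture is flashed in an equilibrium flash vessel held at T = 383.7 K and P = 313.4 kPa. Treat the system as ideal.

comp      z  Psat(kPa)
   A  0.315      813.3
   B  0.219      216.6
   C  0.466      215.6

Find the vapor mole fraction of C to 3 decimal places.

Raoult's law: Kᵢ = Pᵢˢᵃᵗ/P = Pᵢˢᵃᵗ/313.4.
  K_A = 813.3/313.4 = 2.59509, K_B = 216.6/313.4 = 0.69113, K_C = 215.6/313.4 = 0.68794
Iterate (Newton) starting at V/F = 0.5:
  V/F = 0.500: g = 0.0272, g' = -0.341 → V/F = 0.580
  V/F = 0.580: g = 0.0011, g' = -0.315 → V/F = 0.583
Converged at V/F = 0.583.
Compositions from xᵢ = zᵢ/(1+V/F(Kᵢ−1)), yᵢ = Kᵢxᵢ:
  A: x = 0.163, y = 0.423
  B: x = 0.267, y = 0.185
  C: x = 0.570, y = 0.392

y_C = 0.392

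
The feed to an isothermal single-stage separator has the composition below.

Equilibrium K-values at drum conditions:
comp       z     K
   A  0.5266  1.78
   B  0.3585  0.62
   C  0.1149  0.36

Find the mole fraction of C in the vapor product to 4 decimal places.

Newton–Raphson from ψ = 0.5:
  ψ = 0.5000: g = 0.01918, g' = -0.3465 → ψ = 0.5553
  ψ = 0.5553: g = -0.00015, g' = -0.3524 → ψ = 0.5549
Converged at ψ = 0.5549.
Compositions from xᵢ = zᵢ/(1+ψ(Kᵢ−1)), yᵢ = Kᵢxᵢ:
  A: x = 0.3675, y = 0.6542
  B: x = 0.4543, y = 0.2817
  C: x = 0.1782, y = 0.0641

y_C = 0.0641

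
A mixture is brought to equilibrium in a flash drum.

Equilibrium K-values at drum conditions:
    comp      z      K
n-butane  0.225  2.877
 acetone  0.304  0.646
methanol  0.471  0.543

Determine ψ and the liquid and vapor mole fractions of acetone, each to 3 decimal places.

Material balance + equilibrium reduce to Σ zᵢ(Kᵢ−1)/(1+ψ(Kᵢ−1)) = 0.
Check two-phase: ΣzᵢKᵢ = 1.099 > 1 and Σzᵢ/Kᵢ = 1.416 > 1, so g(0) = 0.099 > 0 and g(1) = -0.416 < 0.
Newton–Raphson from ψ = 0.5:
  ψ = 0.500: g = -0.1919, g' = -0.432 → ψ = 0.056
  ψ = 0.056: g = 0.0513, g' = -0.792 → ψ = 0.121
  ψ = 0.121: g = 0.0039, g' = -0.678 → ψ = 0.127
Converged at ψ = 0.127.
Compositions from xᵢ = zᵢ/(1+ψ(Kᵢ−1)), yᵢ = Kᵢxᵢ:
  n-butane: x = 0.182, y = 0.523
  acetone: x = 0.318, y = 0.206
  methanol: x = 0.500, y = 0.271

ψ = 0.127, x_acetone = 0.318, y_acetone = 0.206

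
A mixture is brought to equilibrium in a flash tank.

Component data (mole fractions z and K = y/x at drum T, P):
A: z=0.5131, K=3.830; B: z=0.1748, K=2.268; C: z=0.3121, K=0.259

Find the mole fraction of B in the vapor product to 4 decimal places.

Iterate (Newton) starting at ψ = 0.33:
  ψ = 0.3300: g = 0.60099, g' = -1.5387 → ψ = 0.7206
  ψ = 0.7206: g = 0.09737, g' = -1.3106 → ψ = 0.7949
  ψ = 0.7949: g = -0.00545, g' = -1.4734 → ψ = 0.7912
Converged at ψ = 0.7912.
Compositions from xᵢ = zᵢ/(1+ψ(Kᵢ−1)), yᵢ = Kᵢxᵢ:
  A: x = 0.1584, y = 0.6067
  B: x = 0.0873, y = 0.1979
  C: x = 0.7543, y = 0.1954

y_B = 0.1979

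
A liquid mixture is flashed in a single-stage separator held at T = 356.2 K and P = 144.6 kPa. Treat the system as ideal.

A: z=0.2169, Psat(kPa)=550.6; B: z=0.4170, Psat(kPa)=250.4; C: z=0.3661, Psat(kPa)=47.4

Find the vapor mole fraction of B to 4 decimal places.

Raoult's law: Kᵢ = Pᵢˢᵃᵗ/P = Pᵢˢᵃᵗ/144.6.
  K_A = 550.6/144.6 = 3.807746, K_B = 250.4/144.6 = 1.731674, K_C = 47.4/144.6 = 0.327801
Iterate (Newton) starting at V/F = 0.56:
  V/F = 0.5600: g = 0.05853, g' = -0.7962 → V/F = 0.6335
  V/F = 0.6335: g = -0.00098, g' = -0.8275 → V/F = 0.6323
Converged at V/F = 0.6323.
Compositions from xᵢ = zᵢ/(1+V/F(Kᵢ−1)), yᵢ = Kᵢxᵢ:
  A: x = 0.0782, y = 0.2976
  B: x = 0.2851, y = 0.4937
  C: x = 0.6368, y = 0.2087

y_B = 0.4937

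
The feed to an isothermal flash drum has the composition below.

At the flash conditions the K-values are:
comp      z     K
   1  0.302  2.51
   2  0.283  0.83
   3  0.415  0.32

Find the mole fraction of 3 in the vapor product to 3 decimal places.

Material balance + equilibrium reduce to Σ zᵢ(Kᵢ−1)/(1+ψ(Kᵢ−1)) = 0.
g(0) = ΣzᵢKᵢ − 1 = 0.126 and g(1) = 1 − Σzᵢ/Kᵢ = -0.758, so a root lies in (0, 1).
Iterate (Newton) starting at ψ = 0.66:
  ψ = 0.660: g = -0.3378, g' = -0.815 → ψ = 0.245
  ψ = 0.245: g = -0.0562, g' = -0.652 → ψ = 0.159
  ψ = 0.159: g = 0.0017, g' = -0.698 → ψ = 0.162
Converged at ψ = 0.162.
Compositions from xᵢ = zᵢ/(1+ψ(Kᵢ−1)), yᵢ = Kᵢxᵢ:
  1: x = 0.243, y = 0.609
  2: x = 0.291, y = 0.242
  3: x = 0.466, y = 0.149

y_3 = 0.149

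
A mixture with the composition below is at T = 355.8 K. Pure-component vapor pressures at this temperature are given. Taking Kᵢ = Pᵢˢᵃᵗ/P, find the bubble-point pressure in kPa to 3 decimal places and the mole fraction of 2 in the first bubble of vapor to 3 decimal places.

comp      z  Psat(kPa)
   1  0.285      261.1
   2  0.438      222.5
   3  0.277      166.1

Pbub = 217.878 kPa, y_2 = 0.447

At the bubble point ψ → 0, so ΣzᵢKᵢ = 1 with Kᵢ = Pᵢˢᵃᵗ/P ⇒ P = ΣzᵢPᵢˢᵃᵗ.
P = 0.285·261.1 + 0.438·222.5 + 0.277·166.1 = 217.878 kPa
yᵢ = zᵢPᵢˢᵃᵗ/P ⇒ y_2 = 0.438·222.5/217.878 = 0.447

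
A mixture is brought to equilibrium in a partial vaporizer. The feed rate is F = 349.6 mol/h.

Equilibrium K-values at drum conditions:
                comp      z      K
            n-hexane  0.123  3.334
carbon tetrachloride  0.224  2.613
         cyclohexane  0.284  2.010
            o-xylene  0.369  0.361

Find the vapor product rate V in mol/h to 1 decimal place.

V = 253.2 mol/h

Rachford–Rice: g(β) = Σ zᵢ(Kᵢ−1)/(1+β(Kᵢ−1)) = 0.
Feasibility: ΣzᵢKᵢ = 1.699, Σzᵢ/Kᵢ = 1.286 — both > 1, two phases present.
Newton iteration, β⁰ = 0.44:
  β = 0.440: g = 0.2235, g' = -0.793 → β = 0.722
  β = 0.722: g = 0.0020, g' = -0.833 → β = 0.724
Converged at β = 0.724.
Then V = β·F = 0.7244·349.6 = 253.2 mol/h and L = F − V = 96.4 mol/h.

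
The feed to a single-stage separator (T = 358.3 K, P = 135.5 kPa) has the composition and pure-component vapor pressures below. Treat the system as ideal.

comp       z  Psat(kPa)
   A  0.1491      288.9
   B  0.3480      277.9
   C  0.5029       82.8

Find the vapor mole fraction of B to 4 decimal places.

Raoult's law: Kᵢ = Pᵢˢᵃᵗ/P = Pᵢˢᵃᵗ/135.5.
  K_A = 288.9/135.5 = 2.132103, K_B = 277.9/135.5 = 2.050923, K_C = 82.8/135.5 = 0.611070
Material balance + equilibrium reduce to Σ zᵢ(Kᵢ−1)/(1+ψ(Kᵢ−1)) = 0.
Feasibility: ΣzᵢKᵢ = 1.3389, Σzᵢ/Kᵢ = 1.0626 — both > 1, two phases present.
Newton iteration, ψ⁰ = 0.5:
  ψ = 0.5000: g = 0.10472, g' = -0.3603 → ψ = 0.7906
  ψ = 0.7906: g = 0.00638, g' = -0.3265 → ψ = 0.8102
Converged at ψ = 0.8102.
Compositions from xᵢ = zᵢ/(1+ψ(Kᵢ−1)), yᵢ = Kᵢxᵢ:
  A: x = 0.0778, y = 0.1658
  B: x = 0.1880, y = 0.3855
  C: x = 0.7343, y = 0.4487

y_B = 0.3855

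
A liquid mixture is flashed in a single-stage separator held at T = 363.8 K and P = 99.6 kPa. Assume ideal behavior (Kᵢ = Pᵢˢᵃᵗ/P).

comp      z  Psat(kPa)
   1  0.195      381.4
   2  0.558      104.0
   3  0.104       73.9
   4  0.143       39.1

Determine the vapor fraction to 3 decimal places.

Raoult's law: Kᵢ = Pᵢˢᵃᵗ/P = Pᵢˢᵃᵗ/99.6.
  K_1 = 381.4/99.6 = 3.82932, K_2 = 104.0/99.6 = 1.04418, K_3 = 73.9/99.6 = 0.74197, K_4 = 39.1/99.6 = 0.39257
Rachford–Rice: g(ψ) = Σ zᵢ(Kᵢ−1)/(1+ψ(Kᵢ−1)) = 0.
Check two-phase: ΣzᵢKᵢ = 1.463 > 1 and Σzᵢ/Kᵢ = 1.090 > 1, so g(0) = 0.463 > 0 and g(1) = -0.090 < 0.
Newton iteration, ψ⁰ = 0.56:
  ψ = 0.560: g = 0.0745, g' = -0.365 → ψ = 0.764
  ψ = 0.764: g = 0.0029, g' = -0.352 → ψ = 0.772
Converged at ψ = 0.772.

ψ = 0.772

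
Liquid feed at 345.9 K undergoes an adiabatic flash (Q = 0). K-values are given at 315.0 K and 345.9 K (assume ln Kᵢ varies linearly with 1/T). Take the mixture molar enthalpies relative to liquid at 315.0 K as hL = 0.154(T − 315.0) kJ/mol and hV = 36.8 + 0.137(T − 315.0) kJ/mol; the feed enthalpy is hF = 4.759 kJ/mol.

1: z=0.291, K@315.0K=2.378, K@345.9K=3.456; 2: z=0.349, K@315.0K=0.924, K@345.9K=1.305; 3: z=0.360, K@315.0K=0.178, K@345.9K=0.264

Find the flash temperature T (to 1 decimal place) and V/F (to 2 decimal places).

T = 316.2 K, V/F = 0.12

Adiabatic flash: solve Rachford–Rice at each trial T, then check hF = ψ·hV(T) + (1−ψ)·hL(T).
  T = 315.0 K: K = (2.378, 0.924, 0.178), RR gives ψ = 0.105, H_out = 3.849 kJ/mol
  T = 345.9 K: K = (3.456, 1.305, 0.264), RR gives ψ = 0.493, H_out = 22.640 kJ/mol
  T = 330.4 K: K = (2.890, 1.106, 0.219), RR gives ψ = 0.324, H_out = 14.227 kJ/mol
  T = 322.7 K: K = (2.628, 1.013, 0.198), RR gives ψ = 0.224, H_out = 9.383 kJ/mol
  T = 318.9 K: K = (2.503, 0.969, 0.188), RR gives ψ = 0.168, H_out = 6.754 kJ/mol
  T = 316.9 K: K = (2.438, 0.946, 0.183), RR gives ψ = 0.136, H_out = 5.293 kJ/mol
Linear interpolation between T = 315.0 (H_out = 3.849) and T = 316.9 (H_out = 5.293) on hF = 4.759 gives T ≈ 316.2 K, at which ψ = 0.12.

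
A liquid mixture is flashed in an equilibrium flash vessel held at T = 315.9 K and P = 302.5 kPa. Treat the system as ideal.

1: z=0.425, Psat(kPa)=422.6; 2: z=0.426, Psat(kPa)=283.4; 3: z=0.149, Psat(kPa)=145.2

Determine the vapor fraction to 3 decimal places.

ψ = 0.567

Raoult's law: Kᵢ = Pᵢˢᵃᵗ/P = Pᵢˢᵃᵗ/302.5.
  K_1 = 422.6/302.5 = 1.39702, K_2 = 283.4/302.5 = 0.93686, K_3 = 145.2/302.5 = 0.48000
Newton–Raphson from ψ = 0.69:
  ψ = 0.690: g = -0.0165, g' = -0.141 → ψ = 0.573
  ψ = 0.573: g = -0.0008, g' = -0.128 → ψ = 0.567
Converged at ψ = 0.567.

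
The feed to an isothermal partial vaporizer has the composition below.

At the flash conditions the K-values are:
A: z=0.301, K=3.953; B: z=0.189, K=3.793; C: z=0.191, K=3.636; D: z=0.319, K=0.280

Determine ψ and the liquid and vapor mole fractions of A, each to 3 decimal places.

Newton iteration, ψ⁰ = 0.61:
  ψ = 0.610: g = 0.2960, g' = -1.257 → ψ = 0.845
  ψ = 0.845: g = -0.0199, g' = -1.553 → ψ = 0.833
Converged at ψ = 0.833.
Compositions from xᵢ = zᵢ/(1+ψ(Kᵢ−1)), yᵢ = Kᵢxᵢ:
  A: x = 0.087, y = 0.344
  B: x = 0.057, y = 0.216
  C: x = 0.060, y = 0.217
  D: x = 0.796, y = 0.223

ψ = 0.833, x_A = 0.087, y_A = 0.344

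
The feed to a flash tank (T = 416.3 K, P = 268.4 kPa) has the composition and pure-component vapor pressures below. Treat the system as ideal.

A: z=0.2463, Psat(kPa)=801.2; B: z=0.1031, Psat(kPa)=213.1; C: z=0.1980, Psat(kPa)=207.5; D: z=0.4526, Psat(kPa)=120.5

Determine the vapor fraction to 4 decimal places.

ψ = 0.2007

Raoult's law: Kᵢ = Pᵢˢᵃᵗ/P = Pᵢˢᵃᵗ/268.4.
  K_A = 801.2/268.4 = 2.985097, K_B = 213.1/268.4 = 0.793964, K_C = 207.5/268.4 = 0.773100, K_D = 120.5/268.4 = 0.448957
Let ψ = V/F and solve Σ zᵢ(Kᵢ−1)/(1+ψ(Kᵢ−1)) = 0.
Check two-phase: ΣzᵢKᵢ = 1.1734 > 1 and Σzᵢ/Kᵢ = 1.4766 > 1, so g(0) = 0.1734 > 0 and g(1) = -0.4766 < 0.
Newton iteration, ψ⁰ = 0.5:
  ψ = 0.5000: g = -0.17323, g' = -0.5247 → ψ = 0.1699
  ψ = 0.1699: g = 0.02174, g' = -0.7258 → ψ = 0.1998
  ψ = 0.1998: g = 0.00060, g' = -0.6871 → ψ = 0.2007
Converged at ψ = 0.2007.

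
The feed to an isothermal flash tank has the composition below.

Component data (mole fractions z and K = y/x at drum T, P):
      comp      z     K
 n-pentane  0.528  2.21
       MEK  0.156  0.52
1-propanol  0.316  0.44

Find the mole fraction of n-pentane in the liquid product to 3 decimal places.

x_n-pentane = 0.306

Let ψ = V/F and solve Σ zᵢ(Kᵢ−1)/(1+ψ(Kᵢ−1)) = 0.
Feasibility: ΣzᵢKᵢ = 1.387, Σzᵢ/Kᵢ = 1.257 — both > 1, two phases present.
Iterate (Newton) starting at ψ = 0.5:
  ψ = 0.500: g = 0.0538, g' = -0.553 → ψ = 0.597
Converged at ψ = 0.597.
Compositions from xᵢ = zᵢ/(1+ψ(Kᵢ−1)), yᵢ = Kᵢxᵢ:
  n-pentane: x = 0.306, y = 0.677
  MEK: x = 0.219, y = 0.114
  1-propanol: x = 0.475, y = 0.209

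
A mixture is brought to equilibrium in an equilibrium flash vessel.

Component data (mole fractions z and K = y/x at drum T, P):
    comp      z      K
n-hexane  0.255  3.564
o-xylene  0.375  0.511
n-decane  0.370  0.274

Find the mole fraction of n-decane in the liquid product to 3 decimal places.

x_n-decane = 0.408

Material balance + equilibrium reduce to Σ zᵢ(Kᵢ−1)/(1+β(Kᵢ−1)) = 0.
g(0) = ΣzᵢKᵢ − 1 = 0.202 and g(1) = 1 − Σzᵢ/Kᵢ = -1.156, so a root lies in (0, 1).
Iterate (Newton) starting at β = 0.5:
  β = 0.500: g = -0.3779, g' = -0.960 → β = 0.106
  β = 0.106: g = 0.0294, g' = -1.364 → β = 0.128
Converged at β = 0.128.
Compositions from xᵢ = zᵢ/(1+β(Kᵢ−1)), yᵢ = Kᵢxᵢ:
  n-hexane: x = 0.192, y = 0.684
  o-xylene: x = 0.400, y = 0.204
  n-decane: x = 0.408, y = 0.112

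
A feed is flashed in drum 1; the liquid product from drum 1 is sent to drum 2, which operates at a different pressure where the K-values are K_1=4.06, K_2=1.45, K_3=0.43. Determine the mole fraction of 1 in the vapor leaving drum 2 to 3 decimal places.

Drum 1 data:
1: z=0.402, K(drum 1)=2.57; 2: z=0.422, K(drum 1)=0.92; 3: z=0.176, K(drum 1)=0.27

y_1 (drum 2) = 0.249

Drum 1:
Let ψ₁ = V/F and solve Σ zᵢ(Kᵢ−1)/(1+ψ₁(Kᵢ−1)) = 0.
Feasibility: ΣzᵢKᵢ = 1.469, Σzᵢ/Kᵢ = 1.267 — both > 1, two phases present.
Newton iteration, ψ₁⁰ = 0.39:
  ψ₁ = 0.390: g = 0.1770, g' = -0.567 → ψ₁ = 0.702
  ψ₁ = 0.702: g = 0.0010, g' = -0.622 → ψ₁ = 0.704
Converged at ψ₁ = 0.704.
Drum-1 compositions:
  1: x = 0.191, y = 0.491
  2: x = 0.447, y = 0.411
  3: x = 0.362, y = 0.098
Drum-2 feed = drum-1 liquid: z₂ = (0.1910, 0.4472, 0.3618).
Drum 2:
Newton–Raphson from ψ₂ = 0.5:
  ψ₂ = 0.500: g = 0.1069, g' = -0.570 → ψ₂ = 0.688
  ψ₂ = 0.688: g = 0.0028, g' = -0.556 → ψ₂ = 0.693
Converged at ψ₂ = 0.693.
  1: x = 0.061, y = 0.249
  2: x = 0.341, y = 0.494
  3: x = 0.598, y = 0.257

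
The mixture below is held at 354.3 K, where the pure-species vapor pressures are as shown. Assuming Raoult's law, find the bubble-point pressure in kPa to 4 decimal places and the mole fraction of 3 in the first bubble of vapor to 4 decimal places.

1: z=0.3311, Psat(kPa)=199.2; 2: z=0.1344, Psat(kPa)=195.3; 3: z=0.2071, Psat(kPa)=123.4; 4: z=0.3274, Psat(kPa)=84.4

At the bubble point ψ → 0, so ΣzᵢKᵢ = 1 with Kᵢ = Pᵢˢᵃᵗ/P ⇒ P = ΣzᵢPᵢˢᵃᵗ.
P = 0.3311·199.2 + 0.1344·195.3 + 0.2071·123.4 + 0.3274·84.4 = 145.3921 kPa
yᵢ = zᵢPᵢˢᵃᵗ/P ⇒ y_3 = 0.2071·123.4/145.3921 = 0.1758

Pbub = 145.3921 kPa, y_3 = 0.1758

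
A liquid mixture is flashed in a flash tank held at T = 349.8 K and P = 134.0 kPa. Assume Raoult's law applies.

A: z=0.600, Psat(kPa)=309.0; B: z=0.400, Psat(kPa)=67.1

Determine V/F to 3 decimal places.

V/F = 0.896

Raoult's law: Kᵢ = Pᵢˢᵃᵗ/P = Pᵢˢᵃᵗ/134.0.
  K_A = 309.0/134.0 = 2.30597, K_B = 67.1/134.0 = 0.50075
Rachford–Rice: g(V/F) = Σ zᵢ(Kᵢ−1)/(1+V/F(Kᵢ−1)) = 0.
Feasibility: ΣzᵢKᵢ = 1.584, Σzᵢ/Kᵢ = 1.059 — both > 1, two phases present.
Binary case is linear: z₁(K₁−1)(1+V/F(K₂−1)) + z₂(K₂−1)(1+V/F(K₁−1)) = 0
⇒ V/F = [z₁(K₁−1)+z₂(K₂−1)] / [−(K₁−1)(K₂−1)] = 0.5839/0.6520 = 0.896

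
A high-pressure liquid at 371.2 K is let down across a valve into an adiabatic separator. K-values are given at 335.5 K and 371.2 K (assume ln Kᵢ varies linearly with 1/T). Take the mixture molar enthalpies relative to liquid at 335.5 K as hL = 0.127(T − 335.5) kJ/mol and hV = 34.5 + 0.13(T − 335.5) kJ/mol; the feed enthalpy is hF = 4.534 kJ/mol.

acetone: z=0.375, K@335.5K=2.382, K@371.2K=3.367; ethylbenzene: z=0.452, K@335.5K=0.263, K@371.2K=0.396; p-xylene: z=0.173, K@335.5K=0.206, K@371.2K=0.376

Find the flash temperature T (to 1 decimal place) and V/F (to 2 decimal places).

Adiabatic flash: solve Rachford–Rice at each trial T, then check hF = ψ·hV(T) + (1−ψ)·hL(T).
  T = 335.5 K: K = (2.382, 0.263, 0.206), RR gives ψ = 0.046, H_out = 1.583 kJ/mol
  T = 371.2 K: K = (3.367, 0.396, 0.376), RR gives ψ = 0.351, H_out = 16.686 kJ/mol
  T = 353.4 K: K = (2.858, 0.326, 0.283), RR gives ψ = 0.210, H_out = 9.544 kJ/mol
  T = 344.4 K: K = (2.614, 0.294, 0.242), RR gives ψ = 0.133, H_out = 5.726 kJ/mol
  T = 339.9 K: K = (2.496, 0.278, 0.223), RR gives ψ = 0.091, H_out = 3.691 kJ/mol
  T = 342.1 K: K = (2.553, 0.286, 0.232), RR gives ψ = 0.112, H_out = 4.699 kJ/mol
Linear interpolation between T = 339.9 (H_out = 3.691) and T = 342.1 (H_out = 4.699) on hF = 4.534 gives T ≈ 341.7 K, at which ψ = 0.11.

T = 341.7 K, V/F = 0.11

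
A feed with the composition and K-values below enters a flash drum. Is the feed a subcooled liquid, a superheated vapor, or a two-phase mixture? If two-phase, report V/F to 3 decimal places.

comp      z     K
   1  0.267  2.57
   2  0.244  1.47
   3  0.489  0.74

ΣzᵢKᵢ = 1.407; Σzᵢ/Kᵢ = 0.931.
Since Σzᵢ/Kᵢ < 1 the mixture is above its dew point — single vapor phase.

superheated vapor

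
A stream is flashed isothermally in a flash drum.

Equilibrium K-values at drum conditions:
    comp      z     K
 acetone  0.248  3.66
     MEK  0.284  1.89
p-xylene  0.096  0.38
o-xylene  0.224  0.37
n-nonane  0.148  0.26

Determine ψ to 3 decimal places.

Newton–Raphson from ψ = 0.5:
  ψ = 0.500: g = -0.0081, g' = -0.902 → ψ = 0.491
Converged at ψ = 0.491.

ψ = 0.491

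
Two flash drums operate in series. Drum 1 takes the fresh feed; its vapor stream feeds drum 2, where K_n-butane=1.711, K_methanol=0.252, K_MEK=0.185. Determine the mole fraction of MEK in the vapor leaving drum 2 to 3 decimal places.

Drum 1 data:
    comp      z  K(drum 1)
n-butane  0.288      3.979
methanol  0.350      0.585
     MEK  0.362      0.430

Drum 1:
Newton iteration, ψ₁⁰ = 0.5:
  ψ₁ = 0.500: g = -0.1272, g' = -0.738 → ψ₁ = 0.328
  ψ₁ = 0.328: g = 0.0123, g' = -0.913 → ψ₁ = 0.341
Converged at ψ₁ = 0.341.
Drum-1 compositions:
  n-butane: x = 0.143, y = 0.568
  methanol: x = 0.408, y = 0.239
  MEK: x = 0.449, y = 0.193
Drum-2 feed = drum-1 vapor: z₂ = (0.5682, 0.2385, 0.1933).
Drum 2:
Rachford–Rice: g(ψ₂) = Σ zᵢ(Kᵢ−1)/(1+ψ₂(Kᵢ−1)) = 0.
Feasibility: ΣzᵢKᵢ = 1.068, Σzᵢ/Kᵢ = 2.323 — both > 1, two phases present.
Newton–Raphson from ψ₂ = 0.58:
  ψ₂ = 0.580: g = -0.3278, g' = -1.022 → ψ₂ = 0.259
  ψ₂ = 0.259: g = -0.0799, g' = -0.617 → ψ₂ = 0.130
  ψ₂ = 0.130: g = -0.0038, g' = -0.565 → ψ₂ = 0.123
Converged at ψ₂ = 0.123.
  n-butane: x = 0.523, y = 0.894
  methanol: x = 0.263, y = 0.066
  MEK: x = 0.215, y = 0.040

y_MEK (drum 2) = 0.040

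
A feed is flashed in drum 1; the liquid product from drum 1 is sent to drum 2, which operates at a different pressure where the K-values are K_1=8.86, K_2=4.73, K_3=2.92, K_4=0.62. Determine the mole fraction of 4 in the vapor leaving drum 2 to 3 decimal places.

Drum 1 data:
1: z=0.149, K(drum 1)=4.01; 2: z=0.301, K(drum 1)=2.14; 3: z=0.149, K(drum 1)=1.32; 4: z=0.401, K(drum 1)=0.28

Drum 1:
Rachford–Rice: g(ψ₁) = Σ zᵢ(Kᵢ−1)/(1+ψ₁(Kᵢ−1)) = 0.
Feasibility: ΣzᵢKᵢ = 1.551, Σzᵢ/Kᵢ = 1.723 — both > 1, two phases present.
Newton iteration, ψ₁⁰ = 0.52:
  ψ₁ = 0.520: g = -0.0304, g' = -0.902 → ψ₁ = 0.486
Converged at ψ₁ = 0.486.
Drum-1 compositions:
  1: x = 0.060, y = 0.243
  2: x = 0.194, y = 0.414
  3: x = 0.129, y = 0.170
  4: x = 0.617, y = 0.173
Drum-2 feed = drum-1 liquid: z₂ = (0.0605, 0.1937, 0.1289, 0.6169).
Drum 2:
Newton–Raphson from ψ₂ = 0.5:
  ψ₂ = 0.500: g = 0.1855, g' = -0.742 → ψ₂ = 0.750
  ψ₂ = 0.750: g = 0.0327, g' = -0.519 → ψ₂ = 0.813
  ψ₂ = 0.813: g = 0.0009, g' = -0.493 → ψ₂ = 0.815
Converged at ψ₂ = 0.815.
  1: x = 0.008, y = 0.072
  2: x = 0.048, y = 0.227
  3: x = 0.050, y = 0.147
  4: x = 0.894, y = 0.554

y_4 (drum 2) = 0.554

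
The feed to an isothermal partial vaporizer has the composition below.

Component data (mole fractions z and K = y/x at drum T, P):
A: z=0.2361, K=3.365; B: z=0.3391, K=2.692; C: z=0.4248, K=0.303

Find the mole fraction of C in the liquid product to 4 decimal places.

x_C = 0.7356

Material balance + equilibrium reduce to Σ zᵢ(Kᵢ−1)/(1+β(Kᵢ−1)) = 0.
g(0) = ΣzᵢKᵢ − 1 = 0.8360 and g(1) = 1 − Σzᵢ/Kᵢ = -0.5981, so a root lies in (0, 1).
Newton–Raphson from β = 0.49:
  β = 0.4900: g = 0.12267, g' = -1.0495 → β = 0.6069
  β = 0.6069: g = -0.00079, g' = -1.0788 → β = 0.6062
Converged at β = 0.6062.
Compositions from xᵢ = zᵢ/(1+β(Kᵢ−1)), yᵢ = Kᵢxᵢ:
  A: x = 0.0970, y = 0.3265
  B: x = 0.1674, y = 0.4507
  C: x = 0.7356, y = 0.2229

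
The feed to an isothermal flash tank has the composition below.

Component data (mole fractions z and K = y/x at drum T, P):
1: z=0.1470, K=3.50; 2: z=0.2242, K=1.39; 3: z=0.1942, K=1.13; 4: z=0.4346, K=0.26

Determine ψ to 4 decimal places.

ψ = 0.1659

Newton iteration, ψ⁰ = 0.42:
  ψ = 0.4200: g = -0.18830, g' = -0.7478 → ψ = 0.1682
  ψ = 0.1682: g = -0.00185, g' = -0.7990 → ψ = 0.1659
Converged at ψ = 0.1659.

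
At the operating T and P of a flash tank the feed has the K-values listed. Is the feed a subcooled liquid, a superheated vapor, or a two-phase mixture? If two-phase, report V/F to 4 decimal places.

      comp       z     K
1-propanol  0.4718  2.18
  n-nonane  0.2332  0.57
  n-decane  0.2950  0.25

ΣzᵢKᵢ = 1.2352; Σzᵢ/Kᵢ = 1.8055.
Both exceed 1, so a two-phase solution exists.
Let ψ = V/F and solve Σ zᵢ(Kᵢ−1)/(1+ψ(Kᵢ−1)) = 0.
Newton iteration, ψ⁰ = 0.5:
  ψ = 0.5000: g = -0.13160, g' = -0.7546 → ψ = 0.3256
  ψ = 0.3256: g = -0.00715, g' = -0.6917 → ψ = 0.3153
Converged at ψ = 0.3153.

two-phase, V/F = 0.3153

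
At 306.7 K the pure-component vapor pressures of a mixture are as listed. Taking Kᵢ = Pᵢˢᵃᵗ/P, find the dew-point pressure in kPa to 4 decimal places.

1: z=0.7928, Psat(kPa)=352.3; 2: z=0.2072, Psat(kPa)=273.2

Pdew = 332.3613 kPa

At the dew point ψ → 1, so Σzᵢ/Kᵢ = 1 with Kᵢ = Pᵢˢᵃᵗ/P ⇒ 1/P = Σzᵢ/Pᵢˢᵃᵗ.
1/P = 0.7928/352.3 + 0.2072/273.2 = 0.0030088 ⇒ P = 332.3613 kPa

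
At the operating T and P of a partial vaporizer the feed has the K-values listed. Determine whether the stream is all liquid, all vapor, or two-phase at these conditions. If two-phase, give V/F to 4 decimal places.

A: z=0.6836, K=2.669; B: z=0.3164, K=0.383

ΣzᵢKᵢ = 1.9457; Σzᵢ/Kᵢ = 1.0822.
Both exceed 1, so a two-phase solution exists.
Rachford–Rice: g(ψ) = Σ zᵢ(Kᵢ−1)/(1+ψ(Kᵢ−1)) = 0.
Binary case is linear: z₁(K₁−1)(1+ψ(K₂−1)) + z₂(K₂−1)(1+ψ(K₁−1)) = 0
⇒ ψ = [z₁(K₁−1)+z₂(K₂−1)] / [−(K₁−1)(K₂−1)] = 0.94571/1.02977 = 0.9184

two-phase, V/F = 0.9184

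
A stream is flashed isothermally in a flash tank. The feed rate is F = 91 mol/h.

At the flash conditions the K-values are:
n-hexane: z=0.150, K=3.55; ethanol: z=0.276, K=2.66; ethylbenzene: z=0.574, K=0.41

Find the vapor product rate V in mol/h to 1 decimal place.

V = 38.7 mol/h

Rachford–Rice: g(β) = Σ zᵢ(Kᵢ−1)/(1+β(Kᵢ−1)) = 0.
Feasibility: ΣzᵢKᵢ = 1.502, Σzᵢ/Kᵢ = 1.546 — both > 1, two phases present.
Iterate (Newton) starting at β = 0.6:
  β = 0.600: g = -0.1435, g' = -0.822 → β = 0.425
Converged at β = 0.425.
Then V = β·F = 0.4252·91 = 38.7 mol/h and L = F − V = 52.3 mol/h.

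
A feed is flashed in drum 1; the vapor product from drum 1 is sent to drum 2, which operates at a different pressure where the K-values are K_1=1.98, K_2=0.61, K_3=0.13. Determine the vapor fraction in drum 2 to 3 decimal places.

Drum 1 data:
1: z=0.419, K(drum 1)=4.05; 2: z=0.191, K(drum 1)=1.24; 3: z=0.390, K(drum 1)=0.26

Drum 1:
Newton–Raphson from ψ₁ = 0.5:
  ψ₁ = 0.500: g = 0.0890, g' = -1.158 → ψ₁ = 0.577
Converged at ψ₁ = 0.577.
Drum-1 compositions:
  1: x = 0.152, y = 0.615
  2: x = 0.168, y = 0.208
  3: x = 0.680, y = 0.177
Drum-2 feed = drum-1 vapor: z₂ = (0.6151, 0.2080, 0.1769).
Drum 2:
Iterate (Newton) starting at ψ₂ = 0.54:
  ψ₂ = 0.540: g = 0.0011, g' = -0.780 → ψ₂ = 0.541
Converged at ψ₂ = 0.541.
  1: x = 0.402, y = 0.796
  2: x = 0.264, y = 0.161
  3: x = 0.334, y = 0.043

V/F (drum 2) = 0.541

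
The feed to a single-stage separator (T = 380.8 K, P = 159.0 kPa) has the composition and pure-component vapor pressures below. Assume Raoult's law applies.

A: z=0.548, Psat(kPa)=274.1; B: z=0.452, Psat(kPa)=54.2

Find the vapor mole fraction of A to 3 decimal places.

y_A = 0.822

Raoult's law: Kᵢ = Pᵢˢᵃᵗ/P = Pᵢˢᵃᵗ/159.0.
  K_A = 274.1/159.0 = 1.72390, K_B = 54.2/159.0 = 0.34088
Newton iteration, ψ⁰ = 0.57:
  ψ = 0.570: g = -0.1964, g' = -0.648 → ψ = 0.267
  ψ = 0.267: g = -0.0290, g' = -0.491 → ψ = 0.208
  ψ = 0.208: g = -0.0003, g' = -0.481 → ψ = 0.207
Converged at ψ = 0.207.
Compositions from xᵢ = zᵢ/(1+ψ(Kᵢ−1)), yᵢ = Kᵢxᵢ:
  A: x = 0.477, y = 0.822
  B: x = 0.523, y = 0.178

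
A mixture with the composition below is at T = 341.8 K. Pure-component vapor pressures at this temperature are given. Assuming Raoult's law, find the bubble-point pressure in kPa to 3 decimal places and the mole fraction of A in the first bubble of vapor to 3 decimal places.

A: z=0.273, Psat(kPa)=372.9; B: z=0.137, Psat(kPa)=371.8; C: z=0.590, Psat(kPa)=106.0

At the bubble point ψ → 0, so ΣzᵢKᵢ = 1 with Kᵢ = Pᵢˢᵃᵗ/P ⇒ P = ΣzᵢPᵢˢᵃᵗ.
P = 0.273·372.9 + 0.137·371.8 + 0.590·106.0 = 215.278 kPa
yᵢ = zᵢPᵢˢᵃᵗ/P ⇒ y_A = 0.273·372.9/215.278 = 0.473

Pbub = 215.278 kPa, y_A = 0.473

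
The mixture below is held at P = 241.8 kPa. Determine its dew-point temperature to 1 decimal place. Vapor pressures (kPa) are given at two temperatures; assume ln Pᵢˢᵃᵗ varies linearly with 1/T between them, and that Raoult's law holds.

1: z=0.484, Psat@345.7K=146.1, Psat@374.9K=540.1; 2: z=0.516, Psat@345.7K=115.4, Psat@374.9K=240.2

T = 364.6 K

Dew-point temperature: Σzᵢ·P/Pᵢˢᵃᵗ(T) = 1. Interpolate ln Pᵢˢᵃᵗ = aᵢ + bᵢ/T.
  T = 345.7 K: ΣzᵢP/Pᵢˢᵃᵗ = 1.8822
  T = 374.9 K: ΣzᵢP/Pᵢˢᵃᵗ = 0.7361
  T = 360.3 K: ΣzᵢP/Pᵢˢᵃᵗ = 1.1441
  T = 367.6 K: ΣzᵢP/Pᵢˢᵃᵗ = 0.9118
  T = 364.0 K: ΣzᵢP/Pᵢˢᵃᵗ = 1.0181
  T = 365.8 K: ΣzᵢP/Pᵢˢᵃᵗ = 0.9631
Interpolating between 364.0 K and 365.8 K gives T ≈ 364.6 K.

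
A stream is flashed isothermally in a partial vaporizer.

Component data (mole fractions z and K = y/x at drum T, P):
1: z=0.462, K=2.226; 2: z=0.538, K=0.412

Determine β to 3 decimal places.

β = 0.347

Rachford–Rice: g(β) = Σ zᵢ(Kᵢ−1)/(1+β(Kᵢ−1)) = 0.
g(0) = ΣzᵢKᵢ − 1 = 0.250 and g(1) = 1 − Σzᵢ/Kᵢ = -0.513, so a root lies in (0, 1).
Newton–Raphson from β = 0.5:
  β = 0.500: g = -0.0969, g' = -0.640 → β = 0.349
  β = 0.349: g = -0.0011, g' = -0.635 → β = 0.347
Converged at β = 0.347.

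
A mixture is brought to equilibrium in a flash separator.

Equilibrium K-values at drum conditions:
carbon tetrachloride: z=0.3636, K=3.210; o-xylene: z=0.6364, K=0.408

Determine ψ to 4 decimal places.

ψ = 0.3262

Material balance + equilibrium reduce to Σ zᵢ(Kᵢ−1)/(1+ψ(Kᵢ−1)) = 0.
Feasibility: ΣzᵢKᵢ = 1.4268, Σzᵢ/Kᵢ = 1.6731 — both > 1, two phases present.
Newton–Raphson from ψ = 0.52:
  ψ = 0.5200: g = -0.17042, g' = -0.8500 → ψ = 0.3195
  ψ = 0.3195: g = 0.00636, g' = -0.9493 → ψ = 0.3262
Converged at ψ = 0.3262.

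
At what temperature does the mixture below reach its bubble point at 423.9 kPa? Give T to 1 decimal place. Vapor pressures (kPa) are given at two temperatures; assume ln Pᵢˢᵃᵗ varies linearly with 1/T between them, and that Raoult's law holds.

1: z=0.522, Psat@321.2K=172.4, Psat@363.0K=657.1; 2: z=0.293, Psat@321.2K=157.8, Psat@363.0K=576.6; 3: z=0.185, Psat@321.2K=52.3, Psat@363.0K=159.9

T = 354.4 K

Bubble-point temperature: ΣzᵢPᵢˢᵃᵗ(T) = P. Interpolate ln Pᵢˢᵃᵗ = aᵢ + bᵢ/T.
  T = 321.2 K: ΣzᵢPᵢˢᵃᵗ = 145.90 kPa
  T = 363.0 K: ΣzᵢPᵢˢᵃᵗ = 541.53 kPa
  T = 342.1 K: ΣzᵢPᵢˢᵃᵗ = 292.48 kPa
  T = 352.6 K: ΣzᵢPᵢˢᵃᵗ = 402.19 kPa
  T = 357.8 K: ΣzᵢPᵢˢᵃᵗ = 467.69 kPa
  T = 355.2 K: ΣzᵢPᵢˢᵃᵗ = 433.94 kPa
Interpolating between 352.6 K and 355.2 K gives T ≈ 354.4 K.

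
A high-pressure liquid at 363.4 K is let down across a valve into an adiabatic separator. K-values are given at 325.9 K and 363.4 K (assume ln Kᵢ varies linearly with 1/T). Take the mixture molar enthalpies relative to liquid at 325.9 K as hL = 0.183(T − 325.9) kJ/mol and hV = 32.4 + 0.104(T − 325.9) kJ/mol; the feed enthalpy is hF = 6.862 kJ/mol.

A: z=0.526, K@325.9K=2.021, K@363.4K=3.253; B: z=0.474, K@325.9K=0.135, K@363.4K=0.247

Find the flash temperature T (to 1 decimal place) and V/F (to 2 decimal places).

Adiabatic flash: solve Rachford–Rice at each trial T, then check hF = ψ·hV(T) + (1−ψ)·hL(T).
  T = 325.9 K: K = (2.021, 0.135), RR gives ψ = 0.144, H_out = 4.660 kJ/mol
  T = 363.4 K: K = (3.253, 0.247), RR gives ψ = 0.488, H_out = 21.233 kJ/mol
  T = 344.6 K: K = (2.596, 0.185), RR gives ψ = 0.349, H_out = 14.207 kJ/mol
  T = 335.2 K: K = (2.297, 0.159), RR gives ψ = 0.260, H_out = 9.929 kJ/mol
  T = 330.5 K: K = (2.155, 0.146), RR gives ψ = 0.206, H_out = 7.437 kJ/mol
  T = 328.2 K: K = (2.087, 0.141), RR gives ψ = 0.176, H_out = 6.097 kJ/mol
Linear interpolation between T = 328.2 (H_out = 6.097) and T = 330.5 (H_out = 7.437) on hF = 6.862 gives T ≈ 329.5 K, at which ψ = 0.19.

T = 329.5 K, V/F = 0.19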